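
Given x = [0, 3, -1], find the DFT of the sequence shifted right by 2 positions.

Time shift by 2: X_shifted[k] = ω_3^(2k) · X[k]
Shifted x = [3, -1, 0]

DFT(x[n-2]) = [2, 3.5000+0.8660i, 3.5000-0.8660i]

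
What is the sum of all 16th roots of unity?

Sum of all nth roots of unity equals 0 for n > 1 (geometric series with r ≠ 1).

0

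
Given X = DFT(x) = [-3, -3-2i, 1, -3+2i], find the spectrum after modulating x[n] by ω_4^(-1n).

Modulation property: DFT(ω_4^(-1n)·x[n]) = X[(k-1) mod 4], so circularly shift X by 1 positions.

X[k-1] = [-3+2i, -3, -3-2i, 1]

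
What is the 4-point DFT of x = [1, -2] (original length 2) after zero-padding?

Original 2-point DFT: [-1, 3]
Zero-padded 4-point DFT provides frequency interpolation.

DFT_4([x, 0, ...]) = [-1, 1+2i, 3, 1-2i]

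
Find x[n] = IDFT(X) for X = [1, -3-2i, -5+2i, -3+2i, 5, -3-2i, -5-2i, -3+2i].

x[n] = (1/8) Σ(k=0 to 7) X[k] · e^(2πikn/8)

Computing each x[n]:
x[0] = -2
x[1] = -1
x[2] = 3
x[3] = 0
x[4] = 1
x[5] = -1
x[6] = 1
x[7] = 0

x = [-2, -1, 3, 0, 1, -1, 1, 0]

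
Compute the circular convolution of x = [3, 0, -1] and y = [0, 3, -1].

(x ⊛ y)[n] = Σ(m=0 to 2) x[m] · y[(n-m) mod 3]

Computing each output sample:
(x ⊛ y)[0] = -3
(x ⊛ y)[1] = 10
(x ⊛ y)[2] = -3

x ⊛ y = [-3, 10, -3]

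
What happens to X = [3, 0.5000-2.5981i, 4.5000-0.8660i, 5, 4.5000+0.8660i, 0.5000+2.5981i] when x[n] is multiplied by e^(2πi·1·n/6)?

Modulation property: DFT(ω_6^(-1n)·x[n]) = X[(k-1) mod 6], so circularly shift X by 1 positions.

X[k-1] = [0.5000+2.5981i, 3, 0.5000-2.5981i, 4.5000-0.8660i, 5, 4.5000+0.8660i]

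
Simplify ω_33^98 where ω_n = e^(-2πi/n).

Since ω_33^33 = 1, powers reduce modulo 33.
98 mod 33 = 32
So ω_33^98 = ω_33^32 = e^(-2πi·32/33)

ω_33^98 = ω_33^32 = 0.9819+0.1893i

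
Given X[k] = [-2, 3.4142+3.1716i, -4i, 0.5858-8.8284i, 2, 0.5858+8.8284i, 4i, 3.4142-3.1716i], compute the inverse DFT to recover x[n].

x[n] = (1/8) Σ(k=0 to 7) X[k] · e^(2πikn/8)

Computing each x[n]:
x[0] = 1
x[1] = 2
x[2] = -3
x[3] = -1
x[4] = -1
x[5] = -1
x[6] = 3
x[7] = -2

x = [1, 2, -3, -1, -1, -1, 3, -2]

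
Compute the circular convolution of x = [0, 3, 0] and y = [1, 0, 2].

(x ⊛ y)[n] = Σ(m=0 to 2) x[m] · y[(n-m) mod 3]

Computing each output sample:
(x ⊛ y)[0] = 6
(x ⊛ y)[1] = 3
(x ⊛ y)[2] = 0

x ⊛ y = [6, 3, 0]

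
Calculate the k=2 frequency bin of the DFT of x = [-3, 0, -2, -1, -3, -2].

X[2] = Σ(n=0 to 5) x[n] · ω_6^(2n) where ω_6 = e^(-2πi/6)
= (-3)·ω_6^0 + (0)·ω_6^2 + (-2)·ω_6^4 + (-1)·ω_6^6 + (-3)·ω_6^8 + (-2)·ω_6^10

X[2] = -0.5000-0.8660i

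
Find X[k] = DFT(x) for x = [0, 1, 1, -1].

X[k] = Σ(n=0 to 3) x[n] · ω_4^(nk)
where ω_4 = e^(-2πi/4)

Computing each X[k]:
X[0] = 1
X[1] = -1-2i
X[2] = 1
X[3] = -1+2i

X = [1, -1-2i, 1, -1+2i]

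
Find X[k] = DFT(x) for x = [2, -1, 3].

X[k] = Σ(n=0 to 2) x[n] · ω_3^(nk)
where ω_3 = e^(-2πi/3)

Computing each X[k]:
X[0] = 4
X[1] = 1.0000+3.4641i
X[2] = 1.0000-3.4641i

X = [4, 1.0000+3.4641i, 1.0000-3.4641i]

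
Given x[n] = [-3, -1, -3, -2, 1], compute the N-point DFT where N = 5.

X[k] = Σ(n=0 to 4) x[n] · ω_5^(nk)
where ω_5 = e^(-2πi/5)

Computing each X[k]:
X[0] = -8
X[1] = 1.0451+2.4899i
X[2] = -4.5451+0.2245i
X[3] = -4.5451-0.2245i
X[4] = 1.0451-2.4899i

X = [-8, 1.0451+2.4899i, -4.5451+0.2245i, -4.5451-0.2245i, 1.0451-2.4899i]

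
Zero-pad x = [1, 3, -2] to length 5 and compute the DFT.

Original 3-point DFT: [2, 0.5000-4.3301i, 0.5000+4.3301i]
Zero-padded 5-point DFT provides frequency interpolation.

DFT_5([x, 0, ...]) = [2, 3.5451-1.6776i, -2.0451-3.6655i, -2.0451+3.6655i, 3.5451+1.6776i]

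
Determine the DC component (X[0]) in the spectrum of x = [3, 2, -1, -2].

X[0] = Σ(n=0 to 3) x[n] · ω_4^0 = Σ x[n]
= (3) + (2) + (-1) + (-2)

X[0] = 2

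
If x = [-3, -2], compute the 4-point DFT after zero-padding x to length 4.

Original 2-point DFT: [-5, -1]
Zero-padded 4-point DFT provides frequency interpolation.

DFT_4([x, 0, ...]) = [-5, -3+2i, -1, -3-2i]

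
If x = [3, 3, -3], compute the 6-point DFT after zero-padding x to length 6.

Original 3-point DFT: [3, 3.0000-5.1962i, 3.0000+5.1962i]
Zero-padded 6-point DFT provides frequency interpolation.

DFT_6([x, 0, ...]) = [3, 6, 3.0000-5.1962i, -3, 3.0000+5.1962i, 6]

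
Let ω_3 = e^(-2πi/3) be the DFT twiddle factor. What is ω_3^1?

ω_3^1 = e^(-2πi·1/3)
= cos(-2π·1/3) + i·sin(-2π·1/3)
= cos(-2π/3) + i·sin(-2π/3)

ω_3^1 = cos(-2π/3) + i·sin(-2π/3) = -0.5000-0.8660i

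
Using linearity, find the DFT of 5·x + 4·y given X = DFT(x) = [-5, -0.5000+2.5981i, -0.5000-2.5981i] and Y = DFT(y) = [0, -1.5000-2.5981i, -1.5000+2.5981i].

By linearity: DFT(5x + 4y) = 5·DFT(x) + 4·DFT(y)
= 5·[-5, -0.5000+2.5981i, -0.5000-2.5981i] + 4·[0, -1.5000-2.5981i, -1.5000+2.5981i]

Computing element-wise:
Z[0] = 5·(-5) + 4·(0) = -25
Z[1] = 5·(-0.5000+2.5981i) + 4·(-1.5000-2.5981i) = -8.5000+2.5981i
Z[2] = 5·(-0.5000-2.5981i) + 4·(-1.5000+2.5981i) = -8.5000-2.5981i

DFT(5x + 4y) = 5·X + 4·Y = [-25, -8.5000+2.5981i, -8.5000-2.5981i]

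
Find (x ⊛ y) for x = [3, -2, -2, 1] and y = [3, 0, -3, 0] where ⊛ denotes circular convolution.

(x ⊛ y)[n] = Σ(m=0 to 3) x[m] · y[(n-m) mod 4]

Computing each output sample:
(x ⊛ y)[0] = 15
(x ⊛ y)[1] = -9
(x ⊛ y)[2] = -15
(x ⊛ y)[3] = 9

x ⊛ y = [15, -9, -15, 9]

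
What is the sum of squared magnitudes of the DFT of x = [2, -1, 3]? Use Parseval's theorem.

Parseval: Σ|x[n]|² = (1/N)Σ|X[k]|², so Σ|X[k]|² = N·Σ|x[n]|² = 3·14.0000

Σ|X[k]|² = N·Σ|x[n]|² = 3·14.0000 = 42.0000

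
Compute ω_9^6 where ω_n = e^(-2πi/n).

ω_9^6 = e^(-2πi·6/9)
= cos(-2π·6/9) + i·sin(-2π·6/9)
= cos(-12π/9) + i·sin(-12π/9)

ω_9^6 = cos(-12π/9) + i·sin(-12π/9) = -0.5000+0.8660i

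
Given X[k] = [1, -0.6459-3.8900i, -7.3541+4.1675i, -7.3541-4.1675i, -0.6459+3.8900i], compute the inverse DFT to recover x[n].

x[n] = (1/5) Σ(k=0 to 4) X[k] · e^(2πikn/5)

Computing each x[n]:
x[0] = -3
x[1] = 3
x[2] = 2
x[3] = -3
x[4] = 2

x = [-3, 3, 2, -3, 2]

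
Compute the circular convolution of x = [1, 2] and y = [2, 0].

(x ⊛ y)[n] = Σ(m=0 to 1) x[m] · y[(n-m) mod 2]

Computing each output sample:
(x ⊛ y)[0] = 2
(x ⊛ y)[1] = 4

x ⊛ y = [2, 4]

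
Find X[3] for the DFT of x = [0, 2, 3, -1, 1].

X[3] = Σ(n=0 to 4) x[n] · ω_5^(3n) where ω_5 = e^(-2πi/5)
= (0)·ω_5^0 + (2)·ω_5^3 + (3)·ω_5^6 + (-1)·ω_5^9 + (1)·ω_5^12

X[3] = -1.8090-3.2164i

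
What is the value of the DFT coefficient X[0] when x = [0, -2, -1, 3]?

X[0] = Σ(n=0 to 3) x[n] · ω_4^0 = Σ x[n]
= (0) + (-2) + (-1) + (3)

X[0] = 0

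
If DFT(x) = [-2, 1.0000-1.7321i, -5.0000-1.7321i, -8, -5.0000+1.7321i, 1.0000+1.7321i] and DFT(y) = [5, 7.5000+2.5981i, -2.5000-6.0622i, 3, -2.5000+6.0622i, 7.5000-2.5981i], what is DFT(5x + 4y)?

By linearity: DFT(5x + 4y) = 5·DFT(x) + 4·DFT(y)
= 5·[-2, 1.0000-1.7321i, -5.0000-1.7321i, -8, -5.0000+1.7321i, 1.0000+1.7321i] + 4·[5, 7.5000+2.5981i, -2.5000-6.0622i, 3, -2.5000+6.0622i, 7.5000-2.5981i]

Computing element-wise:
Z[0] = 5·(-2) + 4·(5) = 10
Z[1] = 5·(1.0000-1.7321i) + 4·(7.5000+2.5981i) = 35.0000+1.7319i
Z[2] = 5·(-5.0000-1.7321i) + 4·(-2.5000-6.0622i) = -35.0000-32.9093i
Z[3] = 5·(-8) + 4·(3) = -28
Z[4] = 5·(-5.0000+1.7321i) + 4·(-2.5000+6.0622i) = -35.0000+32.9093i
Z[5] = 5·(1.0000+1.7321i) + 4·(7.5000-2.5981i) = 35.0000-1.7319i

DFT(5x + 4y) = 5·X + 4·Y = [10, 35.0000+1.7319i, -35.0000-32.9093i, -28, -35.0000+32.9093i, 35.0000-1.7319i]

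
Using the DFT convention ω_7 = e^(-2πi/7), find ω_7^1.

ω_7^1 = e^(-2πi·1/7)
= cos(-2π·1/7) + i·sin(-2π·1/7)
= cos(-2π/7) + i·sin(-2π/7)

ω_7^1 = cos(-2π/7) + i·sin(-2π/7) = 0.6235-0.7818i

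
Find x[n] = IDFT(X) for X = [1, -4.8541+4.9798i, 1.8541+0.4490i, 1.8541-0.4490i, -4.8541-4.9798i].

x[n] = (1/5) Σ(k=0 to 4) X[k] · e^(2πikn/5)

Computing each x[n]:
x[0] = -1
x[1] = -3
x[2] = 1
x[3] = 3
x[4] = 1

x = [-1, -3, 1, 3, 1]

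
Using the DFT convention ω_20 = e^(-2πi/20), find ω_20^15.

ω_20^15 = e^(-2πi·15/20)
= cos(-2π·15/20) + i·sin(-2π·15/20)
= cos(-30π/20) + i·sin(-30π/20)

ω_20^15 = cos(-30π/20) + i·sin(-30π/20) = 1i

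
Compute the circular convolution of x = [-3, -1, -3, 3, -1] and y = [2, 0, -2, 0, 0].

(x ⊛ y)[n] = Σ(m=0 to 4) x[m] · y[(n-m) mod 5]

Computing each output sample:
(x ⊛ y)[0] = -12
(x ⊛ y)[1] = 0
(x ⊛ y)[2] = 0
(x ⊛ y)[3] = 8
(x ⊛ y)[4] = 4

x ⊛ y = [-12, 0, 0, 8, 4]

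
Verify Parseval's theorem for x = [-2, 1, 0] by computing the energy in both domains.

Time domain:
Σ|x[n]|² = |-2|² + |1|² + |0|² = 5.0000

Frequency domain:
(1/3)Σ|X[k]|² = (1/3)(|-1|² + |-2.5000-0.8660i|² + |-2.5000+0.8660i|²) = (1/3)·15.0000 = 5.0000

Both sides agree, confirming Parseval's theorem.

Σ|x[n]|² = (1/N)Σ|X[k]|² = 5.0000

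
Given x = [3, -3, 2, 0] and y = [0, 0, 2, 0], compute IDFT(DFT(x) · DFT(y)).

(x ⊛ y)[n] = Σ(m=0 to 3) x[m] · y[(n-m) mod 4]

Computing each output sample:
(x ⊛ y)[0] = 4
(x ⊛ y)[1] = 0
(x ⊛ y)[2] = 6
(x ⊛ y)[3] = -6

x ⊛ y = [4, 0, 6, -6]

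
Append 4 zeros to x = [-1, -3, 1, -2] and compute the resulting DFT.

Original 4-point DFT: [-5, -2+1i, 5, -2-1i]
Zero-padded 8-point DFT provides frequency interpolation.

DFT_8([x, 0, ...]) = [-5, -1.7071+2.5355i, -2+1i, -0.2929+4.5355i, 5, -0.2929-4.5355i, -2-1i, -1.7071-2.5355i]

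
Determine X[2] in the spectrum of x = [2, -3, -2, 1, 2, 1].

X[2] = Σ(n=0 to 5) x[n] · ω_6^(2n) where ω_6 = e^(-2πi/6)
= (2)·ω_6^0 + (-3)·ω_6^2 + (-2)·ω_6^4 + (1)·ω_6^6 + (2)·ω_6^8 + (1)·ω_6^10

X[2] = 4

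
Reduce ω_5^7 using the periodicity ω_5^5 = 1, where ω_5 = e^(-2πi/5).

Since ω_5^5 = 1, powers reduce modulo 5.
7 mod 5 = 2
So ω_5^7 = ω_5^2 = e^(-2πi·2/5)

ω_5^7 = ω_5^2 = -0.8090-0.5878i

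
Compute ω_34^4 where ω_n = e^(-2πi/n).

ω_34^4 = e^(-2πi·4/34)
= cos(-2π·4/34) + i·sin(-2π·4/34)
= cos(-8π/34) + i·sin(-8π/34)

ω_34^4 = cos(-8π/34) + i·sin(-8π/34) = 0.7390-0.6737i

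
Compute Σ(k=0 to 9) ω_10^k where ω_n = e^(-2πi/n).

Sum of all nth roots of unity equals 0 for n > 1 (geometric series with r ≠ 1).

0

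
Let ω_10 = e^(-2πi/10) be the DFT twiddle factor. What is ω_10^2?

ω_10^2 = e^(-2πi·2/10)
= cos(-2π·2/10) + i·sin(-2π·2/10)
= cos(-4π/10) + i·sin(-4π/10)

ω_10^2 = cos(-4π/10) + i·sin(-4π/10) = 0.3090-0.9511i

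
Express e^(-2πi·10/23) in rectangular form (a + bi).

ω_23^10 = e^(-2πi·10/23)
= cos(-2π·10/23) + i·sin(-2π·10/23)
= cos(-20π/23) + i·sin(-20π/23)

ω_23^10 = cos(-20π/23) + i·sin(-20π/23) = -0.9172-0.3984i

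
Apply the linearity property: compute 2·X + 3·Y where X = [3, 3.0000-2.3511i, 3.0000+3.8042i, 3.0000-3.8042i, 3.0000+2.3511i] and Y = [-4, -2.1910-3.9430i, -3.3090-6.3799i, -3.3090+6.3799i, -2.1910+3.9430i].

By linearity: DFT(2x + 3y) = 2·DFT(x) + 3·DFT(y)
= 2·[3, 3.0000-2.3511i, 3.0000+3.8042i, 3.0000-3.8042i, 3.0000+2.3511i] + 3·[-4, -2.1910-3.9430i, -3.3090-6.3799i, -3.3090+6.3799i, -2.1910+3.9430i]

Computing element-wise:
Z[0] = 2·(3) + 3·(-4) = -6
Z[1] = 2·(3.0000-2.3511i) + 3·(-2.1910-3.9430i) = -0.5730-16.5312i
Z[2] = 2·(3.0000+3.8042i) + 3·(-3.3090-6.3799i) = -3.9270-11.5313i
Z[3] = 2·(3.0000-3.8042i) + 3·(-3.3090+6.3799i) = -3.9270+11.5313i
Z[4] = 2·(3.0000+2.3511i) + 3·(-2.1910+3.9430i) = -0.5730+16.5312i

DFT(2x + 3y) = 2·X + 3·Y = [-6, -0.5730-16.5312i, -3.9270-11.5313i, -3.9270+11.5313i, -0.5730+16.5312i]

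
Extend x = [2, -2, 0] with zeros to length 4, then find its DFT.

Original 3-point DFT: [0, 3.0000+1.7321i, 3.0000-1.7321i]
Zero-padded 4-point DFT provides frequency interpolation.

DFT_4([x, 0, ...]) = [0, 2+2i, 4, 2-2i]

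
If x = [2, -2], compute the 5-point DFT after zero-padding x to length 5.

Original 2-point DFT: [0, 4]
Zero-padded 5-point DFT provides frequency interpolation.

DFT_5([x, 0, ...]) = [0, 1.3820+1.9021i, 3.6180+1.1756i, 3.6180-1.1756i, 1.3820-1.9021i]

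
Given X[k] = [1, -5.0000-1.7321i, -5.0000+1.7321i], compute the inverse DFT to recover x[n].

x[n] = (1/3) Σ(k=0 to 2) X[k] · e^(2πikn/3)

Computing each x[n]:
x[0] = -3
x[1] = 3
x[2] = 1

x = [-3, 3, 1]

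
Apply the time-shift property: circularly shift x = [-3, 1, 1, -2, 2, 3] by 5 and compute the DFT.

Time shift by 5: X_shifted[k] = ω_6^(5k) · X[k]
Shifted x = [1, 1, -2, 2, 3, -3]

DFT(x[n-5]) = [2, -2.5000+0.8660i, 3.5000-7.7942i, 2, 3.5000+7.7942i, -2.5000-0.8660i]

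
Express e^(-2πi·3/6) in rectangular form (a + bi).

ω_6^3 = e^(-2πi·3/6)
= cos(-2π·3/6) + i·sin(-2π·3/6)
= cos(-6π/6) + i·sin(-6π/6)

ω_6^3 = cos(-6π/6) + i·sin(-6π/6) = -1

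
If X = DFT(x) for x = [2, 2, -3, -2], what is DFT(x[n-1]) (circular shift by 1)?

Time shift by 1: X_shifted[k] = ω_4^(1k) · X[k]
Shifted x = [-2, 2, 2, -3]

DFT(x[n-1]) = [-1, -4-5i, 1, -4+5i]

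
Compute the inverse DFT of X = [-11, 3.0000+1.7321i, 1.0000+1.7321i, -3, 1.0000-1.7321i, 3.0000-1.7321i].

x[n] = (1/6) Σ(k=0 to 5) X[k] · e^(2πikn/6)

Computing each x[n]:
x[0] = -1
x[1] = -2
x[2] = -3
x[3] = -2
x[4] = -3
x[5] = 0

x = [-1, -2, -3, -2, -3, 0]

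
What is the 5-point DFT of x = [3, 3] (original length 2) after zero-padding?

Original 2-point DFT: [6, 0]
Zero-padded 5-point DFT provides frequency interpolation.

DFT_5([x, 0, ...]) = [6, 3.9271-2.8532i, 0.5729-1.7634i, 0.5729+1.7634i, 3.9271+2.8532i]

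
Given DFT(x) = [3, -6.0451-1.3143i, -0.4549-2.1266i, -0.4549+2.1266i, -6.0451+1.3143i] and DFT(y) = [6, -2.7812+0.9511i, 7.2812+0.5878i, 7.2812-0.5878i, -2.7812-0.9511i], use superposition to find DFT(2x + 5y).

By linearity: DFT(2x + 5y) = 2·DFT(x) + 5·DFT(y)
= 2·[3, -6.0451-1.3143i, -0.4549-2.1266i, -0.4549+2.1266i, -6.0451+1.3143i] + 5·[6, -2.7812+0.9511i, 7.2812+0.5878i, 7.2812-0.5878i, -2.7812-0.9511i]

Computing element-wise:
Z[0] = 2·(3) + 5·(6) = 36
Z[1] = 2·(-6.0451-1.3143i) + 5·(-2.7812+0.9511i) = -25.9962+2.1269i
Z[2] = 2·(-0.4549-2.1266i) + 5·(7.2812+0.5878i) = 35.4962-1.3142i
Z[3] = 2·(-0.4549+2.1266i) + 5·(7.2812-0.5878i) = 35.4962+1.3142i
Z[4] = 2·(-6.0451+1.3143i) + 5·(-2.7812-0.9511i) = -25.9962-2.1269i

DFT(2x + 5y) = 2·X + 5·Y = [36, -25.9962+2.1269i, 35.4962-1.3142i, 35.4962+1.3142i, -25.9962-2.1269i]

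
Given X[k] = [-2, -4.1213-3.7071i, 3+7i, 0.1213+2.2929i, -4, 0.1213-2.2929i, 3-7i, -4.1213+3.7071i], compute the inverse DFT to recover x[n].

x[n] = (1/8) Σ(k=0 to 7) X[k] · e^(2πikn/8)

Computing each x[n]:
x[0] = -1
x[1] = -2
x[2] = 0
x[3] = 3
x[4] = 1
x[5] = -1
x[6] = -3
x[7] = 1

x = [-1, -2, 0, 3, 1, -1, -3, 1]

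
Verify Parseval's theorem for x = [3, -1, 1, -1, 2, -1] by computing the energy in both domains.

Time domain:
Σ|x[n]|² = |3|² + |-1|² + |1|² + |-1|² + |2|² + |-1|² = 17.0000

Frequency domain:
(1/6)Σ|X[k]|² = (1/6)(|3|² + |1.5000+0.8660i|² + |1.5000-0.8660i|² + |9|² + |1.5000+0.8660i|² + |1.5000-0.8660i|²) = (1/6)·102.0000 = 17.0000

Both sides agree, confirming Parseval's theorem.

Σ|x[n]|² = (1/N)Σ|X[k]|² = 17.0000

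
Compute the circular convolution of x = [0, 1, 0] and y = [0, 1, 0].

(x ⊛ y)[n] = Σ(m=0 to 2) x[m] · y[(n-m) mod 3]

Computing each output sample:
(x ⊛ y)[0] = 0
(x ⊛ y)[1] = 0
(x ⊛ y)[2] = 1

x ⊛ y = [0, 0, 1]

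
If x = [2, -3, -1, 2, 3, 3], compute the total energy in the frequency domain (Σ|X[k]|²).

Parseval: Σ|x[n]|² = (1/N)Σ|X[k]|², so Σ|X[k]|² = N·Σ|x[n]|² = 6·36.0000

Σ|X[k]|² = N·Σ|x[n]|² = 6·36.0000 = 216.0000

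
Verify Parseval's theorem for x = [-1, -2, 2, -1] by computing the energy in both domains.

Time domain:
Σ|x[n]|² = |-1|² + |-2|² + |2|² + |-1|² = 10.0000

Frequency domain:
(1/4)Σ|X[k]|² = (1/4)(|-2|² + |-3+1i|² + |4|² + |-3-1i|²) = (1/4)·40.0000 = 10.0000

Both sides agree, confirming Parseval's theorem.

Σ|x[n]|² = (1/N)Σ|X[k]|² = 10.0000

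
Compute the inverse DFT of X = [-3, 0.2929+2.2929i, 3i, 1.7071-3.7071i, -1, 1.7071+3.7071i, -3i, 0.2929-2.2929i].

x[n] = (1/8) Σ(k=0 to 7) X[k] · e^(2πikn/8)

Computing each x[n]:
x[0] = 0
x[1] = -1
x[2] = -2
x[3] = 1
x[4] = -1
x[5] = -1
x[6] = 1
x[7] = 0

x = [0, -1, -2, 1, -1, -1, 1, 0]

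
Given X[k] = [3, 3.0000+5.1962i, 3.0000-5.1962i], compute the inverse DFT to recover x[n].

x[n] = (1/3) Σ(k=0 to 2) X[k] · e^(2πikn/3)

Computing each x[n]:
x[0] = 3
x[1] = -3
x[2] = 3

x = [3, -3, 3]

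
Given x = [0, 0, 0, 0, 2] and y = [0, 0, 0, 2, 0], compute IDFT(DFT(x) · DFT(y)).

(x ⊛ y)[n] = Σ(m=0 to 4) x[m] · y[(n-m) mod 5]

Computing each output sample:
(x ⊛ y)[0] = 0
(x ⊛ y)[1] = 0
(x ⊛ y)[2] = 4
(x ⊛ y)[3] = 0
(x ⊛ y)[4] = 0

x ⊛ y = [0, 0, 4, 0, 0]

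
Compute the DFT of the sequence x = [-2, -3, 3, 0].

X[k] = Σ(n=0 to 3) x[n] · ω_4^(nk)
where ω_4 = e^(-2πi/4)

Computing each X[k]:
X[0] = -2
X[1] = -5+3i
X[2] = 4
X[3] = -5-3i

X = [-2, -5+3i, 4, -5-3i]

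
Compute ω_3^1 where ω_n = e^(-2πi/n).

ω_3^1 = e^(-2πi·1/3)
= cos(-2π·1/3) + i·sin(-2π·1/3)
= cos(-2π/3) + i·sin(-2π/3)

ω_3^1 = cos(-2π/3) + i·sin(-2π/3) = -0.5000-0.8660i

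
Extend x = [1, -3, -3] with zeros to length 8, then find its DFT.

Original 3-point DFT: [-5, 4, 4]
Zero-padded 8-point DFT provides frequency interpolation.

DFT_8([x, 0, ...]) = [-5, -1.1213+5.1213i, 4+3i, 3.1213-0.8787i, 1, 3.1213+0.8787i, 4-3i, -1.1213-5.1213i]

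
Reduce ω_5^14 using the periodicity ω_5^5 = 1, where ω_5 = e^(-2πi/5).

Since ω_5^5 = 1, powers reduce modulo 5.
14 mod 5 = 4
So ω_5^14 = ω_5^4 = e^(-2πi·4/5)

ω_5^14 = ω_5^4 = 0.3090+0.9511i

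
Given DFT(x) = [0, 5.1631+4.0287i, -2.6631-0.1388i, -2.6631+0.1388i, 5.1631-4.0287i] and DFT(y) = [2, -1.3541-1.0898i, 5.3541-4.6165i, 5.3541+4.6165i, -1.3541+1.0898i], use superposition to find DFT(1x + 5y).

By linearity: DFT(1x + 5y) = 1·DFT(x) + 5·DFT(y)
= 1·[0, 5.1631+4.0287i, -2.6631-0.1388i, -2.6631+0.1388i, 5.1631-4.0287i] + 5·[2, -1.3541-1.0898i, 5.3541-4.6165i, 5.3541+4.6165i, -1.3541+1.0898i]

Computing element-wise:
Z[0] = 1·(0) + 5·(2) = 10
Z[1] = 1·(5.1631+4.0287i) + 5·(-1.3541-1.0898i) = -1.6074-1.4203i
Z[2] = 1·(-2.6631-0.1388i) + 5·(5.3541-4.6165i) = 24.1074-23.2213i
Z[3] = 1·(-2.6631+0.1388i) + 5·(5.3541+4.6165i) = 24.1074+23.2213i
Z[4] = 1·(5.1631-4.0287i) + 5·(-1.3541+1.0898i) = -1.6074+1.4203i

DFT(1x + 5y) = 1·X + 5·Y = [10, -1.6074-1.4203i, 24.1074-23.2213i, 24.1074+23.2213i, -1.6074+1.4203i]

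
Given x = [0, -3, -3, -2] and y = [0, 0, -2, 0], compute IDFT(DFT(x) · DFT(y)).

(x ⊛ y)[n] = Σ(m=0 to 3) x[m] · y[(n-m) mod 4]

Computing each output sample:
(x ⊛ y)[0] = 6
(x ⊛ y)[1] = 4
(x ⊛ y)[2] = 0
(x ⊛ y)[3] = 6

x ⊛ y = [6, 4, 0, 6]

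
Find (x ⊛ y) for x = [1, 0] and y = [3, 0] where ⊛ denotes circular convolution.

(x ⊛ y)[n] = Σ(m=0 to 1) x[m] · y[(n-m) mod 2]

Computing each output sample:
(x ⊛ y)[0] = 3
(x ⊛ y)[1] = 0

x ⊛ y = [3, 0]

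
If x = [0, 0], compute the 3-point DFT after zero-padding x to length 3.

Original 2-point DFT: [0, 0]
Zero-padded 3-point DFT provides frequency interpolation.

DFT_3([x, 0, ...]) = [0, 0, 0]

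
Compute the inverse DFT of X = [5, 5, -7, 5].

x[n] = (1/4) Σ(k=0 to 3) X[k] · e^(2πikn/4)

Computing each x[n]:
x[0] = 2
x[1] = 3
x[2] = -3
x[3] = 3

x = [2, 3, -3, 3]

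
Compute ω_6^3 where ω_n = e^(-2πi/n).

ω_6^3 = e^(-2πi·3/6)
= cos(-2π·3/6) + i·sin(-2π·3/6)
= cos(-6π/6) + i·sin(-6π/6)

ω_6^3 = cos(-6π/6) + i·sin(-6π/6) = -1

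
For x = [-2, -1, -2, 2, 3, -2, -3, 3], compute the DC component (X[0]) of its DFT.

X[0] = Σ(n=0 to 7) x[n] · ω_8^0 = Σ x[n]
= (-2) + (-1) + (-2) + (2) + (3) + (-2) + (-3) + (3)

X[0] = -2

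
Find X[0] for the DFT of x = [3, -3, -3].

X[0] = Σ(n=0 to 2) x[n] · ω_3^0 = Σ x[n]
= (3) + (-3) + (-3)

X[0] = -3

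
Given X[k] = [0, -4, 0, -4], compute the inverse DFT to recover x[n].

x[n] = (1/4) Σ(k=0 to 3) X[k] · e^(2πikn/4)

Computing each x[n]:
x[0] = -2
x[1] = 0
x[2] = 2
x[3] = 0

x = [-2, 0, 2, 0]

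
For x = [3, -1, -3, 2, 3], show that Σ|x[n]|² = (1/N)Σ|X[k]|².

Time domain:
Σ|x[n]|² = |3|² + |-1|² + |-3|² + |2|² + |3|² = 32.0000

Frequency domain:
(1/5)Σ|X[k]|² = (1/5)(|4|² + |4.4271+6.7432i|² + |1.0729-2.4041i|² + |1.0729+2.4041i|² + |4.4271-6.7432i|²) = (1/5)·160.0000 = 32.0000

Both sides agree, confirming Parseval's theorem.

Σ|x[n]|² = (1/N)Σ|X[k]|² = 32.0000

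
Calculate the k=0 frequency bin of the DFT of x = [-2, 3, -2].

X[0] = Σ(n=0 to 2) x[n] · ω_3^0 = Σ x[n]
= (-2) + (3) + (-2)

X[0] = -1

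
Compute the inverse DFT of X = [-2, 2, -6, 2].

x[n] = (1/4) Σ(k=0 to 3) X[k] · e^(2πikn/4)

Computing each x[n]:
x[0] = -1
x[1] = 1
x[2] = -3
x[3] = 1

x = [-1, 1, -3, 1]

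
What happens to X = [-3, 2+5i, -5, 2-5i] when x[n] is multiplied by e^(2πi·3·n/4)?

Modulation property: DFT(ω_4^(-3n)·x[n]) = X[(k-3) mod 4], so circularly shift X by 3 positions.

X[k-3] = [2+5i, -5, 2-5i, -3]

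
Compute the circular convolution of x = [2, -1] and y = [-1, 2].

(x ⊛ y)[n] = Σ(m=0 to 1) x[m] · y[(n-m) mod 2]

Computing each output sample:
(x ⊛ y)[0] = -4
(x ⊛ y)[1] = 5

x ⊛ y = [-4, 5]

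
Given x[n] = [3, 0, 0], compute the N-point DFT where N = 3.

X[k] = Σ(n=0 to 2) x[n] · ω_3^(nk)
where ω_3 = e^(-2πi/3)

Computing each X[k]:
X[0] = 3
X[1] = 3
X[2] = 3

X = [3, 3, 3]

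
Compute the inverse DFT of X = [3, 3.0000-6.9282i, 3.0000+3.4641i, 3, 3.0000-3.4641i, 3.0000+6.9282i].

x[n] = (1/6) Σ(k=0 to 5) X[k] · e^(2πikn/6)

Computing each x[n]:
x[0] = 3
x[1] = 1
x[2] = 3
x[3] = 0
x[4] = -3
x[5] = -1

x = [3, 1, 3, 0, -3, -1]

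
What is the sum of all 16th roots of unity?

Sum of all nth roots of unity equals 0 for n > 1 (geometric series with r ≠ 1).

0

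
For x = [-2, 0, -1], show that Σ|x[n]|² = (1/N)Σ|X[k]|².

Time domain:
Σ|x[n]|² = |-2|² + |0|² + |-1|² = 5.0000

Frequency domain:
(1/3)Σ|X[k]|² = (1/3)(|-3|² + |-1.5000-0.8660i|² + |-1.5000+0.8660i|²) = (1/3)·15.0000 = 5.0000

Both sides agree, confirming Parseval's theorem.

Σ|x[n]|² = (1/N)Σ|X[k]|² = 5.0000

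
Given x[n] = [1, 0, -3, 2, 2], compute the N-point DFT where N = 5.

X[k] = Σ(n=0 to 4) x[n] · ω_5^(nk)
where ω_5 = e^(-2πi/5)

Computing each X[k]:
X[0] = 2
X[1] = 2.4271+4.8410i
X[2] = -0.9271-3.5797i
X[3] = -0.9271+3.5797i
X[4] = 2.4271-4.8410i

X = [2, 2.4271+4.8410i, -0.9271-3.5797i, -0.9271+3.5797i, 2.4271-4.8410i]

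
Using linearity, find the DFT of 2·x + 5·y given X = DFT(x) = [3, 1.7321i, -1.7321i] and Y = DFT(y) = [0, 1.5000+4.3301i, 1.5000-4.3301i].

By linearity: DFT(2x + 5y) = 2·DFT(x) + 5·DFT(y)
= 2·[3, 1.7321i, -1.7321i] + 5·[0, 1.5000+4.3301i, 1.5000-4.3301i]

Computing element-wise:
Z[0] = 2·(3) + 5·(0) = 6
Z[1] = 2·(1.7321i) + 5·(1.5000+4.3301i) = 7.5000+25.1147i
Z[2] = 2·(-1.7321i) + 5·(1.5000-4.3301i) = 7.5000-25.1147i

DFT(2x + 5y) = 2·X + 5·Y = [6, 7.5000+25.1147i, 7.5000-25.1147i]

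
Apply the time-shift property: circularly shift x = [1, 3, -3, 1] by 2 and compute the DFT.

Time shift by 2: X_shifted[k] = ω_4^(2k) · X[k]
Shifted x = [-3, 1, 1, 3]

DFT(x[n-2]) = [2, -4+2i, -6, -4-2i]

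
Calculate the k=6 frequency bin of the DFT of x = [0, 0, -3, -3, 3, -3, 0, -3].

X[6] = Σ(n=0 to 7) x[n] · ω_8^(6n) where ω_8 = e^(-2πi/8)
= (0)·ω_8^0 + (0)·ω_8^6 + (-3)·ω_8^12 + (-3)·ω_8^18 + (3)·ω_8^24 + (-3)·ω_8^30 + (0)·ω_8^36 + (-3)·ω_8^42

X[6] = 6+3i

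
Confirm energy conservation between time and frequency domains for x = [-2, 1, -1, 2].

Time domain:
Σ|x[n]|² = |-2|² + |1|² + |-1|² + |2|² = 10.0000

Frequency domain:
(1/4)Σ|X[k]|² = (1/4)(|0|² + |-1+1i|² + |-6|² + |-1-1i|²) = (1/4)·40.0000 = 10.0000

Both sides agree, confirming Parseval's theorem.

Σ|x[n]|² = (1/N)Σ|X[k]|² = 10.0000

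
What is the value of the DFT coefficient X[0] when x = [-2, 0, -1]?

X[0] = Σ(n=0 to 2) x[n] · ω_3^0 = Σ x[n]
= (-2) + (0) + (-1)

X[0] = -3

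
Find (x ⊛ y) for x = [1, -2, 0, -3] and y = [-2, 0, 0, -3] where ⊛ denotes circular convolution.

(x ⊛ y)[n] = Σ(m=0 to 3) x[m] · y[(n-m) mod 4]

Computing each output sample:
(x ⊛ y)[0] = 4
(x ⊛ y)[1] = 4
(x ⊛ y)[2] = 9
(x ⊛ y)[3] = 3

x ⊛ y = [4, 4, 9, 3]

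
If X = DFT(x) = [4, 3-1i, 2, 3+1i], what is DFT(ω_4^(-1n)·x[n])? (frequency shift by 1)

Modulation property: DFT(ω_4^(-1n)·x[n]) = X[(k-1) mod 4], so circularly shift X by 1 positions.

X[k-1] = [3+1i, 4, 3-1i, 2]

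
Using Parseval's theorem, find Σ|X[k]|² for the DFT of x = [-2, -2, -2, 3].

Parseval: Σ|x[n]|² = (1/N)Σ|X[k]|², so Σ|X[k]|² = N·Σ|x[n]|² = 4·21.0000

Σ|X[k]|² = N·Σ|x[n]|² = 4·21.0000 = 84.0000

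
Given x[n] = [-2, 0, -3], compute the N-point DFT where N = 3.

X[k] = Σ(n=0 to 2) x[n] · ω_3^(nk)
where ω_3 = e^(-2πi/3)

Computing each X[k]:
X[0] = -5
X[1] = -0.5000-2.5981i
X[2] = -0.5000+2.5981i

X = [-5, -0.5000-2.5981i, -0.5000+2.5981i]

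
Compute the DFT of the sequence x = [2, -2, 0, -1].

X[k] = Σ(n=0 to 3) x[n] · ω_4^(nk)
where ω_4 = e^(-2πi/4)

Computing each X[k]:
X[0] = -1
X[1] = 2+1i
X[2] = 5
X[3] = 2-1i

X = [-1, 2+1i, 5, 2-1i]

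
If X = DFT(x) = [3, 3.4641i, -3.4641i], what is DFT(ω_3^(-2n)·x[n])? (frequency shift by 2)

Modulation property: DFT(ω_3^(-2n)·x[n]) = X[(k-2) mod 3], so circularly shift X by 2 positions.

X[k-2] = [3.4641i, -3.4641i, 3]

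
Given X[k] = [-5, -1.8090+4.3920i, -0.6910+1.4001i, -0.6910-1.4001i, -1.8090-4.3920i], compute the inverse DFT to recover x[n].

x[n] = (1/5) Σ(k=0 to 4) X[k] · e^(2πikn/5)

Computing each x[n]:
x[0] = -2
x[1] = -3
x[2] = -1
x[3] = 0
x[4] = 1

x = [-2, -3, -1, 0, 1]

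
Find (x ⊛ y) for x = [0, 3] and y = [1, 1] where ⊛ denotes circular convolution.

(x ⊛ y)[n] = Σ(m=0 to 1) x[m] · y[(n-m) mod 2]

Computing each output sample:
(x ⊛ y)[0] = 3
(x ⊛ y)[1] = 3

x ⊛ y = [3, 3]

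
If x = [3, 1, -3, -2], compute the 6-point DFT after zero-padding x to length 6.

Original 4-point DFT: [-1, 6-3i, 1, 6+3i]
Zero-padded 6-point DFT provides frequency interpolation.

DFT_6([x, 0, ...]) = [-1, 7.0000+1.7321i, 2.0000-3.4641i, 1, 2.0000+3.4641i, 7.0000-1.7321i]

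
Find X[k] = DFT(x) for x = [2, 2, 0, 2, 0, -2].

X[k] = Σ(n=0 to 5) x[n] · ω_6^(nk)
where ω_6 = e^(-2πi/6)

Computing each X[k]:
X[0] = 4
X[1] = -3.4641i
X[2] = 4.0000-3.4641i
X[3] = 0
X[4] = 4.0000+3.4641i
X[5] = 3.4641i

X = [4, -3.4641i, 4.0000-3.4641i, 0, 4.0000+3.4641i, 3.4641i]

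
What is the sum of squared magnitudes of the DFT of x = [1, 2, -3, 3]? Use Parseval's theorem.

Parseval: Σ|x[n]|² = (1/N)Σ|X[k]|², so Σ|X[k]|² = N·Σ|x[n]|² = 4·23.0000

Σ|X[k]|² = N·Σ|x[n]|² = 4·23.0000 = 92.0000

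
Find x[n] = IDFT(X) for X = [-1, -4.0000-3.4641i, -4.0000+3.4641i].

x[n] = (1/3) Σ(k=0 to 2) X[k] · e^(2πikn/3)

Computing each x[n]:
x[0] = -3
x[1] = 3
x[2] = -1

x = [-3, 3, -1]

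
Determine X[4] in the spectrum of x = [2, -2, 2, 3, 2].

X[4] = Σ(n=0 to 4) x[n] · ω_5^(4n) where ω_5 = e^(-2πi/5)
= (2)·ω_5^0 + (-2)·ω_5^4 + (2)·ω_5^8 + (3)·ω_5^12 + (2)·ω_5^16

X[4] = -2.0451-4.3920i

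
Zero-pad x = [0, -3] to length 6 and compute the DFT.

Original 2-point DFT: [-3, 3]
Zero-padded 6-point DFT provides frequency interpolation.

DFT_6([x, 0, ...]) = [-3, -1.5000+2.5981i, 1.5000+2.5981i, 3, 1.5000-2.5981i, -1.5000-2.5981i]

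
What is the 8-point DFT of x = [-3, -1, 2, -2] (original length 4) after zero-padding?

Original 4-point DFT: [-4, -5-1i, 2, -5+1i]
Zero-padded 8-point DFT provides frequency interpolation.

DFT_8([x, 0, ...]) = [-4, -2.2929+0.1213i, -5-1i, -3.7071+4.1213i, 2, -3.7071-4.1213i, -5+1i, -2.2929-0.1213i]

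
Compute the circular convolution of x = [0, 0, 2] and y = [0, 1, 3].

(x ⊛ y)[n] = Σ(m=0 to 2) x[m] · y[(n-m) mod 3]

Computing each output sample:
(x ⊛ y)[0] = 2
(x ⊛ y)[1] = 6
(x ⊛ y)[2] = 0

x ⊛ y = [2, 6, 0]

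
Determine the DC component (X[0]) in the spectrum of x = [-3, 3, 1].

X[0] = Σ(n=0 to 2) x[n] · ω_3^0 = Σ x[n]
= (-3) + (3) + (1)

X[0] = 1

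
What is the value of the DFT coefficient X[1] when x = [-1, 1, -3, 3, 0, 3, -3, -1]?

X[1] = Σ(n=0 to 7) x[n] · ω_8^(1n) where ω_8 = e^(-2πi/8)
= (-1)·ω_8^0 + (1)·ω_8^1 + (-3)·ω_8^2 + (3)·ω_8^3 + (0)·ω_8^4 + (3)·ω_8^5 + (-3)·ω_8^6 + (-1)·ω_8^7

X[1] = -5.2426-1.4142i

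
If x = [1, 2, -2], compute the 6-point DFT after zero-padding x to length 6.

Original 3-point DFT: [1, 1.0000-3.4641i, 1.0000+3.4641i]
Zero-padded 6-point DFT provides frequency interpolation.

DFT_6([x, 0, ...]) = [1, 3, 1.0000-3.4641i, -3, 1.0000+3.4641i, 3]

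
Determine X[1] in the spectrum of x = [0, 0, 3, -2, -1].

X[1] = Σ(n=0 to 4) x[n] · ω_5^(1n) where ω_5 = e^(-2πi/5)
= (0)·ω_5^0 + (0)·ω_5^1 + (3)·ω_5^2 + (-2)·ω_5^3 + (-1)·ω_5^4

X[1] = -1.1180-3.8900i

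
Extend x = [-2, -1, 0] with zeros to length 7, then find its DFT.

Original 3-point DFT: [-3, -1.5000+0.8660i, -1.5000-0.8660i]
Zero-padded 7-point DFT provides frequency interpolation.

DFT_7([x, 0, ...]) = [-3, -2.6235+0.7818i, -1.7775+0.9749i, -1.0990+0.4339i, -1.0990-0.4339i, -1.7775-0.9749i, -2.6235-0.7818i]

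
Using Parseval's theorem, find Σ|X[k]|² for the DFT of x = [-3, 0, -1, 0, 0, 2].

Parseval: Σ|x[n]|² = (1/N)Σ|X[k]|², so Σ|X[k]|² = N·Σ|x[n]|² = 6·14.0000

Σ|X[k]|² = N·Σ|x[n]|² = 6·14.0000 = 84.0000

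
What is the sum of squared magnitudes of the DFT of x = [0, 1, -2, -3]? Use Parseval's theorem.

Parseval: Σ|x[n]|² = (1/N)Σ|X[k]|², so Σ|X[k]|² = N·Σ|x[n]|² = 4·14.0000

Σ|X[k]|² = N·Σ|x[n]|² = 4·14.0000 = 56.0000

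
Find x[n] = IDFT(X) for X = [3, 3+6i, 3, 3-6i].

x[n] = (1/4) Σ(k=0 to 3) X[k] · e^(2πikn/4)

Computing each x[n]:
x[0] = 3
x[1] = -3
x[2] = 0
x[3] = 3

x = [3, -3, 0, 3]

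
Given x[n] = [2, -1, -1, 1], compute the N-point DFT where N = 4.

X[k] = Σ(n=0 to 3) x[n] · ω_4^(nk)
where ω_4 = e^(-2πi/4)

Computing each X[k]:
X[0] = 1
X[1] = 3+2i
X[2] = 1
X[3] = 3-2i

X = [1, 3+2i, 1, 3-2i]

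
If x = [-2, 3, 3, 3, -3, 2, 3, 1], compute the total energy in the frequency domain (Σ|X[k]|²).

Parseval: Σ|x[n]|² = (1/N)Σ|X[k]|², so Σ|X[k]|² = N·Σ|x[n]|² = 8·54.0000

Σ|X[k]|² = N·Σ|x[n]|² = 8·54.0000 = 432.0000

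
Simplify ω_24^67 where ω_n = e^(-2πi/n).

Since ω_24^24 = 1, powers reduce modulo 24.
67 mod 24 = 19
So ω_24^67 = ω_24^19 = e^(-2πi·19/24)

ω_24^67 = ω_24^19 = 0.2588+0.9659i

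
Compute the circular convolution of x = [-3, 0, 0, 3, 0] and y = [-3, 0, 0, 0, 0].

(x ⊛ y)[n] = Σ(m=0 to 4) x[m] · y[(n-m) mod 5]

Computing each output sample:
(x ⊛ y)[0] = 9
(x ⊛ y)[1] = 0
(x ⊛ y)[2] = 0
(x ⊛ y)[3] = -9
(x ⊛ y)[4] = 0

x ⊛ y = [9, 0, 0, -9, 0]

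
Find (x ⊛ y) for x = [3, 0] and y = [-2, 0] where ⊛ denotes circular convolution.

(x ⊛ y)[n] = Σ(m=0 to 1) x[m] · y[(n-m) mod 2]

Computing each output sample:
(x ⊛ y)[0] = -6
(x ⊛ y)[1] = 0

x ⊛ y = [-6, 0]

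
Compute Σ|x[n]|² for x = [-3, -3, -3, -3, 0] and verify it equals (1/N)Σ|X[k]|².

Time domain:
Σ|x[n]|² = |-3|² + |-3|² + |-3|² + |-3|² + |0|² = 36.0000

Frequency domain:
(1/5)Σ|X[k]|² = (1/5)(|-12|² + |0.9271+2.8532i|² + |-2.4271+1.7634i|² + |-2.4271-1.7634i|² + |0.9271-2.8532i|²) = (1/5)·180.0000 = 36.0000

Both sides agree, confirming Parseval's theorem.

Σ|x[n]|² = (1/N)Σ|X[k]|² = 36.0000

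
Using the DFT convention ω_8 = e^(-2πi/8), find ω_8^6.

ω_8^6 = e^(-2πi·6/8)
= cos(-2π·6/8) + i·sin(-2π·6/8)
= cos(-12π/8) + i·sin(-12π/8)

ω_8^6 = cos(-12π/8) + i·sin(-12π/8) = 1i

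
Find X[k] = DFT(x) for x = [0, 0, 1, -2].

X[k] = Σ(n=0 to 3) x[n] · ω_4^(nk)
where ω_4 = e^(-2πi/4)

Computing each X[k]:
X[0] = -1
X[1] = -1-2i
X[2] = 3
X[3] = -1+2i

X = [-1, -1-2i, 3, -1+2i]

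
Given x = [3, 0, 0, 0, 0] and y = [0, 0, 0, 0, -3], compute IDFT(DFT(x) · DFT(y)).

(x ⊛ y)[n] = Σ(m=0 to 4) x[m] · y[(n-m) mod 5]

Computing each output sample:
(x ⊛ y)[0] = 0
(x ⊛ y)[1] = 0
(x ⊛ y)[2] = 0
(x ⊛ y)[3] = 0
(x ⊛ y)[4] = -9

x ⊛ y = [0, 0, 0, 0, -9]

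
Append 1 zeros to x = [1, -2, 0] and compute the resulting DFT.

Original 3-point DFT: [-1, 2.0000+1.7321i, 2.0000-1.7321i]
Zero-padded 4-point DFT provides frequency interpolation.

DFT_4([x, 0, ...]) = [-1, 1+2i, 3, 1-2i]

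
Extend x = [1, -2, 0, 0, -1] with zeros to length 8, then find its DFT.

Original 5-point DFT: [-2, 0.0729+0.9511i, 3.4271+0.5878i, 3.4271-0.5878i, 0.0729-0.9511i]
Zero-padded 8-point DFT provides frequency interpolation.

DFT_8([x, 0, ...]) = [-2, 0.5858+1.4142i, 2i, 3.4142+1.4142i, 2, 3.4142-1.4142i, -2i, 0.5858-1.4142i]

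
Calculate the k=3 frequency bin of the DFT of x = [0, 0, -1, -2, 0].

X[3] = Σ(n=0 to 4) x[n] · ω_5^(3n) where ω_5 = e^(-2πi/5)
= (0)·ω_5^0 + (0)·ω_5^3 + (-1)·ω_5^6 + (-2)·ω_5^9 + (0)·ω_5^12

X[3] = -0.9271-0.9511i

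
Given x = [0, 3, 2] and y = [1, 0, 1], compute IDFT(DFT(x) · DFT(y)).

(x ⊛ y)[n] = Σ(m=0 to 2) x[m] · y[(n-m) mod 3]

Computing each output sample:
(x ⊛ y)[0] = 3
(x ⊛ y)[1] = 5
(x ⊛ y)[2] = 2

x ⊛ y = [3, 5, 2]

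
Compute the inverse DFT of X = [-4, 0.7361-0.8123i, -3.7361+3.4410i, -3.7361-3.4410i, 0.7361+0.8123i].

x[n] = (1/5) Σ(k=0 to 4) X[k] · e^(2πikn/5)

Computing each x[n]:
x[0] = -2
x[1] = 0
x[2] = 0
x[3] = -3
x[4] = 1

x = [-2, 0, 0, -3, 1]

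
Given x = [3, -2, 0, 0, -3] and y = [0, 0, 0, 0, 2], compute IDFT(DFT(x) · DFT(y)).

(x ⊛ y)[n] = Σ(m=0 to 4) x[m] · y[(n-m) mod 5]

Computing each output sample:
(x ⊛ y)[0] = -4
(x ⊛ y)[1] = 0
(x ⊛ y)[2] = 0
(x ⊛ y)[3] = -6
(x ⊛ y)[4] = 6

x ⊛ y = [-4, 0, 0, -6, 6]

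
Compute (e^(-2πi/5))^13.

Since ω_5^5 = 1, powers reduce modulo 5.
13 mod 5 = 3
So ω_5^13 = ω_5^3 = e^(-2πi·3/5)

ω_5^13 = ω_5^3 = -0.8090+0.5878i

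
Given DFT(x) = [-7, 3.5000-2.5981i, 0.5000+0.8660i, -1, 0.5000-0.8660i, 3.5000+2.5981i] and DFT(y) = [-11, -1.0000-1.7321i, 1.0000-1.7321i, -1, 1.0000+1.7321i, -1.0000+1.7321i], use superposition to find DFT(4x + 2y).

By linearity: DFT(4x + 2y) = 4·DFT(x) + 2·DFT(y)
= 4·[-7, 3.5000-2.5981i, 0.5000+0.8660i, -1, 0.5000-0.8660i, 3.5000+2.5981i] + 2·[-11, -1.0000-1.7321i, 1.0000-1.7321i, -1, 1.0000+1.7321i, -1.0000+1.7321i]

Computing element-wise:
Z[0] = 4·(-7) + 2·(-11) = -50
Z[1] = 4·(3.5000-2.5981i) + 2·(-1.0000-1.7321i) = 12.0000-13.8566i
Z[2] = 4·(0.5000+0.8660i) + 2·(1.0000-1.7321i) = 4.0000-0.0002i
Z[3] = 4·(-1) + 2·(-1) = -6
Z[4] = 4·(0.5000-0.8660i) + 2·(1.0000+1.7321i) = 4.0000+0.0002i
Z[5] = 4·(3.5000+2.5981i) + 2·(-1.0000+1.7321i) = 12.0000+13.8566i

DFT(4x + 2y) = 4·X + 2·Y = [-50, 12.0000-13.8566i, 4.0000-0.0002i, -6, 4.0000+0.0002i, 12.0000+13.8566i]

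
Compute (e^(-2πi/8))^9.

Since ω_8^8 = 1, powers reduce modulo 8.
9 mod 8 = 1
So ω_8^9 = ω_8^1 = e^(-2πi·1/8)

ω_8^9 = ω_8^1 = 0.7071-0.7071i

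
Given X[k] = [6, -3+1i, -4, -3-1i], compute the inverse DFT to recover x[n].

x[n] = (1/4) Σ(k=0 to 3) X[k] · e^(2πikn/4)

Computing each x[n]:
x[0] = -1
x[1] = 2
x[2] = 2
x[3] = 3

x = [-1, 2, 2, 3]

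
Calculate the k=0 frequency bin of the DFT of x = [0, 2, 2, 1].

X[0] = Σ(n=0 to 3) x[n] · ω_4^0 = Σ x[n]
= (0) + (2) + (2) + (1)

X[0] = 5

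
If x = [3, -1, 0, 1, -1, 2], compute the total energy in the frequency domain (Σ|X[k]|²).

Parseval: Σ|x[n]|² = (1/N)Σ|X[k]|², so Σ|X[k]|² = N·Σ|x[n]|² = 6·16.0000

Σ|X[k]|² = N·Σ|x[n]|² = 6·16.0000 = 96.0000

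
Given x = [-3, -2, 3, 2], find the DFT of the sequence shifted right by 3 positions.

Time shift by 3: X_shifted[k] = ω_4^(3k) · X[k]
Shifted x = [-2, 3, 2, -3]

DFT(x[n-3]) = [0, -4-6i, 0, -4+6i]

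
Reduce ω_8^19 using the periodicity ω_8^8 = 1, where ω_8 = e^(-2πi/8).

Since ω_8^8 = 1, powers reduce modulo 8.
19 mod 8 = 3
So ω_8^19 = ω_8^3 = e^(-2πi·3/8)

ω_8^19 = ω_8^3 = -0.7071-0.7071i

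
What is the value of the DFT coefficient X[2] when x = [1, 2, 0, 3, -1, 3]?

X[2] = Σ(n=0 to 5) x[n] · ω_6^(2n) where ω_6 = e^(-2πi/6)
= (1)·ω_6^0 + (2)·ω_6^2 + (0)·ω_6^4 + (3)·ω_6^6 + (-1)·ω_6^8 + (3)·ω_6^10

X[2] = 2.0000+1.7321i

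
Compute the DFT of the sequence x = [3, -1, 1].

X[k] = Σ(n=0 to 2) x[n] · ω_3^(nk)
where ω_3 = e^(-2πi/3)

Computing each X[k]:
X[0] = 3
X[1] = 3.0000+1.7321i
X[2] = 3.0000-1.7321i

X = [3, 3.0000+1.7321i, 3.0000-1.7321i]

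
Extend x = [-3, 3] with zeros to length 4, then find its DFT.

Original 2-point DFT: [0, -6]
Zero-padded 4-point DFT provides frequency interpolation.

DFT_4([x, 0, ...]) = [0, -3-3i, -6, -3+3i]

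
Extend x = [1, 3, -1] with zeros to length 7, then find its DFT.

Original 3-point DFT: [3, -3.4641i, 3.4641i]
Zero-padded 7-point DFT provides frequency interpolation.

DFT_7([x, 0, ...]) = [3, 3.0930-1.3706i, 1.2334-3.3587i, -2.3264-2.0835i, -2.3264+2.0835i, 1.2334+3.3587i, 3.0930+1.3706i]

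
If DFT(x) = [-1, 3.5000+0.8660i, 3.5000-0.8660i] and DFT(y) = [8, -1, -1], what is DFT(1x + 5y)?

By linearity: DFT(1x + 5y) = 1·DFT(x) + 5·DFT(y)
= 1·[-1, 3.5000+0.8660i, 3.5000-0.8660i] + 5·[8, -1, -1]

Computing element-wise:
Z[0] = 1·(-1) + 5·(8) = 39
Z[1] = 1·(3.5000+0.8660i) + 5·(-1) = -1.5000+0.8660i
Z[2] = 1·(3.5000-0.8660i) + 5·(-1) = -1.5000-0.8660i

DFT(1x + 5y) = 1·X + 5·Y = [39, -1.5000+0.8660i, -1.5000-0.8660i]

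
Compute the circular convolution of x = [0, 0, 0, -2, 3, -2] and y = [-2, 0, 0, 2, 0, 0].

(x ⊛ y)[n] = Σ(m=0 to 5) x[m] · y[(n-m) mod 6]

Computing each output sample:
(x ⊛ y)[0] = -4
(x ⊛ y)[1] = 6
(x ⊛ y)[2] = -4
(x ⊛ y)[3] = 4
(x ⊛ y)[4] = -6
(x ⊛ y)[5] = 4

x ⊛ y = [-4, 6, -4, 4, -6, 4]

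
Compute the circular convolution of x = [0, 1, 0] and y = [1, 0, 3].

(x ⊛ y)[n] = Σ(m=0 to 2) x[m] · y[(n-m) mod 3]

Computing each output sample:
(x ⊛ y)[0] = 3
(x ⊛ y)[1] = 1
(x ⊛ y)[2] = 0

x ⊛ y = [3, 1, 0]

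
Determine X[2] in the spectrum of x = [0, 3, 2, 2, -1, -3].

X[2] = Σ(n=0 to 5) x[n] · ω_6^(2n) where ω_6 = e^(-2πi/6)
= (0)·ω_6^0 + (3)·ω_6^2 + (2)·ω_6^4 + (2)·ω_6^6 + (-1)·ω_6^8 + (-3)·ω_6^10

X[2] = 1.5000-2.5981i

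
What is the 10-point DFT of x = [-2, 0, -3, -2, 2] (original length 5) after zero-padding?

Original 5-point DFT: [-5, 2.6631+2.4899i, -5.1631+0.2245i, -5.1631-0.2245i, 2.6631-2.4899i]
Zero-padded 10-point DFT provides frequency interpolation.

DFT_10([x, 0, ...]) = [-5, -3.9271+3.5797i, 2.6631+2.4899i, -0.5729-4.8410i, -5.1631+0.2245i, -1, -5.1631-0.2245i, -0.5729+4.8410i, 2.6631-2.4899i, -3.9271-3.5797i]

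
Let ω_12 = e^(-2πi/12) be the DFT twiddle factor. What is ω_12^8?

ω_12^8 = e^(-2πi·8/12)
= cos(-2π·8/12) + i·sin(-2π·8/12)
= cos(-16π/12) + i·sin(-16π/12)

ω_12^8 = cos(-16π/12) + i·sin(-16π/12) = -0.5000+0.8660i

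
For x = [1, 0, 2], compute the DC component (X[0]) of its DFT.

X[0] = Σ(n=0 to 2) x[n] · ω_3^0 = Σ x[n]
= (1) + (0) + (2)

X[0] = 3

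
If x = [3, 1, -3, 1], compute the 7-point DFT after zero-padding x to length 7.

Original 4-point DFT: [2, 6, -2, 6]
Zero-padded 7-point DFT provides frequency interpolation.

DFT_7([x, 0, ...]) = [2, 3.3901+1.7091i, 6.1039-1.4947i, 0.0060-3.7543i, 0.0060+3.7543i, 6.1039+1.4947i, 3.3901-1.7091i]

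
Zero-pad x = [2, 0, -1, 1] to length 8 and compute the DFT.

Original 4-point DFT: [2, 3+1i, 0, 3-1i]
Zero-padded 8-point DFT provides frequency interpolation.

DFT_8([x, 0, ...]) = [2, 1.2929+0.2929i, 3+1i, 2.7071-1.7071i, 0, 2.7071+1.7071i, 3-1i, 1.2929-0.2929i]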